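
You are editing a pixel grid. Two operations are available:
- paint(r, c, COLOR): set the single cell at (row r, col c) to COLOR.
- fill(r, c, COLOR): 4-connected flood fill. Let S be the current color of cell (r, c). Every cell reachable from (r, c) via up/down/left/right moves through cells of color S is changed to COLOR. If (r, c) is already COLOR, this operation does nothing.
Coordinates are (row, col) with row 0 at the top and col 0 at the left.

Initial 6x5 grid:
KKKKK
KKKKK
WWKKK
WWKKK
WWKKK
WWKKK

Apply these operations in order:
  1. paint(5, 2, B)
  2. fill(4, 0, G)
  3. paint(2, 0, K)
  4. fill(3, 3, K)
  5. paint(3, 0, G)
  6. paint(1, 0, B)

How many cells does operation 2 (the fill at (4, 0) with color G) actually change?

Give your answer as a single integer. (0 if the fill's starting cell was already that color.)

After op 1 paint(5,2,B):
KKKKK
KKKKK
WWKKK
WWKKK
WWKKK
WWBKK
After op 2 fill(4,0,G) [8 cells changed]:
KKKKK
KKKKK
GGKKK
GGKKK
GGKKK
GGBKK

Answer: 8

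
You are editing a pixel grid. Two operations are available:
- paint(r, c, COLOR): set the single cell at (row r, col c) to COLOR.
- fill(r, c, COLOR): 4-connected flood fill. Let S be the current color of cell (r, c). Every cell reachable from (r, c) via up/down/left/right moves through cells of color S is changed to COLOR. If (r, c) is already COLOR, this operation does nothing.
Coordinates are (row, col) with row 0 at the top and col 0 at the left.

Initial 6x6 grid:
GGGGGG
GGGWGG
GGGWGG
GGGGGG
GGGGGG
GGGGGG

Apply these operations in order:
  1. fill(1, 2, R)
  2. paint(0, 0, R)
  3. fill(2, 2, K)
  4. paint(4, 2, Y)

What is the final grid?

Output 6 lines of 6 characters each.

Answer: KKKKKK
KKKWKK
KKKWKK
KKKKKK
KKYKKK
KKKKKK

Derivation:
After op 1 fill(1,2,R) [34 cells changed]:
RRRRRR
RRRWRR
RRRWRR
RRRRRR
RRRRRR
RRRRRR
After op 2 paint(0,0,R):
RRRRRR
RRRWRR
RRRWRR
RRRRRR
RRRRRR
RRRRRR
After op 3 fill(2,2,K) [34 cells changed]:
KKKKKK
KKKWKK
KKKWKK
KKKKKK
KKKKKK
KKKKKK
After op 4 paint(4,2,Y):
KKKKKK
KKKWKK
KKKWKK
KKKKKK
KKYKKK
KKKKKK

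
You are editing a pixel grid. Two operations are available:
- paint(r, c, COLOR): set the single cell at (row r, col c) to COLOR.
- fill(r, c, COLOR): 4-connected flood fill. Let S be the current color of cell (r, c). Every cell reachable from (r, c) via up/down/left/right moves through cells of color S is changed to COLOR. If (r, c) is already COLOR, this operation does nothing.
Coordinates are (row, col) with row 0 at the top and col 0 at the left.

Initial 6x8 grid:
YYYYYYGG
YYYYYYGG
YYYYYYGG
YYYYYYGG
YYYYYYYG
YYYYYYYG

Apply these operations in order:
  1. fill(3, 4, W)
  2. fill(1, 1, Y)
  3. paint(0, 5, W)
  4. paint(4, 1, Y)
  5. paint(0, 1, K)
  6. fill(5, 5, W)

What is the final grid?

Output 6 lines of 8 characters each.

Answer: WKWWWWGG
WWWWWWGG
WWWWWWGG
WWWWWWGG
WWWWWWWG
WWWWWWWG

Derivation:
After op 1 fill(3,4,W) [38 cells changed]:
WWWWWWGG
WWWWWWGG
WWWWWWGG
WWWWWWGG
WWWWWWWG
WWWWWWWG
After op 2 fill(1,1,Y) [38 cells changed]:
YYYYYYGG
YYYYYYGG
YYYYYYGG
YYYYYYGG
YYYYYYYG
YYYYYYYG
After op 3 paint(0,5,W):
YYYYYWGG
YYYYYYGG
YYYYYYGG
YYYYYYGG
YYYYYYYG
YYYYYYYG
After op 4 paint(4,1,Y):
YYYYYWGG
YYYYYYGG
YYYYYYGG
YYYYYYGG
YYYYYYYG
YYYYYYYG
After op 5 paint(0,1,K):
YKYYYWGG
YYYYYYGG
YYYYYYGG
YYYYYYGG
YYYYYYYG
YYYYYYYG
After op 6 fill(5,5,W) [36 cells changed]:
WKWWWWGG
WWWWWWGG
WWWWWWGG
WWWWWWGG
WWWWWWWG
WWWWWWWG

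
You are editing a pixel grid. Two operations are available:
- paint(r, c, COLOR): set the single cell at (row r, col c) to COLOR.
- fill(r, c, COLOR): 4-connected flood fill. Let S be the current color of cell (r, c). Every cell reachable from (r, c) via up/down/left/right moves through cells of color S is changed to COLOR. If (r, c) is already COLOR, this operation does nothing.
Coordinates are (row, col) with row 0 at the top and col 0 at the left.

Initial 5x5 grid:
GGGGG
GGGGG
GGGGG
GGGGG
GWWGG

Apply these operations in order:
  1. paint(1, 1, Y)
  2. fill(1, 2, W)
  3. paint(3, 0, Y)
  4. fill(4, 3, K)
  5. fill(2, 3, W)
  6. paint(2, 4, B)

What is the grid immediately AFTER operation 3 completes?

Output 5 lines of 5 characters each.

After op 1 paint(1,1,Y):
GGGGG
GYGGG
GGGGG
GGGGG
GWWGG
After op 2 fill(1,2,W) [22 cells changed]:
WWWWW
WYWWW
WWWWW
WWWWW
WWWWW
After op 3 paint(3,0,Y):
WWWWW
WYWWW
WWWWW
YWWWW
WWWWW

Answer: WWWWW
WYWWW
WWWWW
YWWWW
WWWWW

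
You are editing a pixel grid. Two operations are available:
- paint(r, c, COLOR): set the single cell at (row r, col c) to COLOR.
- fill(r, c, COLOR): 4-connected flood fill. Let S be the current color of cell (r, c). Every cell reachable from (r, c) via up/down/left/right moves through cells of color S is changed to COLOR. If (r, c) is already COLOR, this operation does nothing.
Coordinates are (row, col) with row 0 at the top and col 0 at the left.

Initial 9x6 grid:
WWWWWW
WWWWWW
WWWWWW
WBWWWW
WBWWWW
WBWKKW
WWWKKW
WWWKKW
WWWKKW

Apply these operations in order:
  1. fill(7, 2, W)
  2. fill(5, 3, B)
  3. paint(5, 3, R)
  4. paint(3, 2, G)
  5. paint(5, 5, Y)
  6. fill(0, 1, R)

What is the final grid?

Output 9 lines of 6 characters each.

Answer: RRRRRR
RRRRRR
RRRRRR
RBGRRR
RBRRRR
RBRRBY
RRRBBW
RRRBBW
RRRBBW

Derivation:
After op 1 fill(7,2,W) [0 cells changed]:
WWWWWW
WWWWWW
WWWWWW
WBWWWW
WBWWWW
WBWKKW
WWWKKW
WWWKKW
WWWKKW
After op 2 fill(5,3,B) [8 cells changed]:
WWWWWW
WWWWWW
WWWWWW
WBWWWW
WBWWWW
WBWBBW
WWWBBW
WWWBBW
WWWBBW
After op 3 paint(5,3,R):
WWWWWW
WWWWWW
WWWWWW
WBWWWW
WBWWWW
WBWRBW
WWWBBW
WWWBBW
WWWBBW
After op 4 paint(3,2,G):
WWWWWW
WWWWWW
WWWWWW
WBGWWW
WBWWWW
WBWRBW
WWWBBW
WWWBBW
WWWBBW
After op 5 paint(5,5,Y):
WWWWWW
WWWWWW
WWWWWW
WBGWWW
WBWWWW
WBWRBY
WWWBBW
WWWBBW
WWWBBW
After op 6 fill(0,1,R) [38 cells changed]:
RRRRRR
RRRRRR
RRRRRR
RBGRRR
RBRRRR
RBRRBY
RRRBBW
RRRBBW
RRRBBW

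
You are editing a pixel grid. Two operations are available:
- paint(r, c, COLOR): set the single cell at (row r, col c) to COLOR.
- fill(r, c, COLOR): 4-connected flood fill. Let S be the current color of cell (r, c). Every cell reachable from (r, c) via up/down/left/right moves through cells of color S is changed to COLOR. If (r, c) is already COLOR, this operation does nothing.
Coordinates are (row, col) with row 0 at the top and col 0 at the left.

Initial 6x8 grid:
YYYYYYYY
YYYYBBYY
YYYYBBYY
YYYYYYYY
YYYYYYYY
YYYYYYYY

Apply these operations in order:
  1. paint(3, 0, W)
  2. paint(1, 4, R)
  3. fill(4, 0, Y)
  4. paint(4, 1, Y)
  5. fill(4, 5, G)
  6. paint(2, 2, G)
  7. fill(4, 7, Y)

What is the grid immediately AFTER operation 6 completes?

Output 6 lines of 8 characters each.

Answer: GGGGGGGG
GGGGRBGG
GGGGBBGG
WGGGGGGG
GGGGGGGG
GGGGGGGG

Derivation:
After op 1 paint(3,0,W):
YYYYYYYY
YYYYBBYY
YYYYBBYY
WYYYYYYY
YYYYYYYY
YYYYYYYY
After op 2 paint(1,4,R):
YYYYYYYY
YYYYRBYY
YYYYBBYY
WYYYYYYY
YYYYYYYY
YYYYYYYY
After op 3 fill(4,0,Y) [0 cells changed]:
YYYYYYYY
YYYYRBYY
YYYYBBYY
WYYYYYYY
YYYYYYYY
YYYYYYYY
After op 4 paint(4,1,Y):
YYYYYYYY
YYYYRBYY
YYYYBBYY
WYYYYYYY
YYYYYYYY
YYYYYYYY
After op 5 fill(4,5,G) [43 cells changed]:
GGGGGGGG
GGGGRBGG
GGGGBBGG
WGGGGGGG
GGGGGGGG
GGGGGGGG
After op 6 paint(2,2,G):
GGGGGGGG
GGGGRBGG
GGGGBBGG
WGGGGGGG
GGGGGGGG
GGGGGGGG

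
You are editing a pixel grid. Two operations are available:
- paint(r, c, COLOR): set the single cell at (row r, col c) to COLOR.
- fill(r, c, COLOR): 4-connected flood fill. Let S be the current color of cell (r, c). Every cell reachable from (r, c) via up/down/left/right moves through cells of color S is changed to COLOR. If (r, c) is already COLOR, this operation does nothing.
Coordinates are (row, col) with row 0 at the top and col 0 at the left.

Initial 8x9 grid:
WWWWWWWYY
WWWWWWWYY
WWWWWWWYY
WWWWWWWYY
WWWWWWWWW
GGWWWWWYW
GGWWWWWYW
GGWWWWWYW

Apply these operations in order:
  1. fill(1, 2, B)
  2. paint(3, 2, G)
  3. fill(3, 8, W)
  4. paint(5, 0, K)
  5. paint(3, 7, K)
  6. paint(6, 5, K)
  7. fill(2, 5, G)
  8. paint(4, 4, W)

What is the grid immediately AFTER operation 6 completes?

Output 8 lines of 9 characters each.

Answer: BBBBBBBWW
BBBBBBBWW
BBBBBBBWW
BBGBBBBKW
BBBBBBBBB
KGBBBBBYB
GGBBBKBYB
GGBBBBBYB

Derivation:
After op 1 fill(1,2,B) [55 cells changed]:
BBBBBBBYY
BBBBBBBYY
BBBBBBBYY
BBBBBBBYY
BBBBBBBBB
GGBBBBBYB
GGBBBBBYB
GGBBBBBYB
After op 2 paint(3,2,G):
BBBBBBBYY
BBBBBBBYY
BBBBBBBYY
BBGBBBBYY
BBBBBBBBB
GGBBBBBYB
GGBBBBBYB
GGBBBBBYB
After op 3 fill(3,8,W) [8 cells changed]:
BBBBBBBWW
BBBBBBBWW
BBBBBBBWW
BBGBBBBWW
BBBBBBBBB
GGBBBBBYB
GGBBBBBYB
GGBBBBBYB
After op 4 paint(5,0,K):
BBBBBBBWW
BBBBBBBWW
BBBBBBBWW
BBGBBBBWW
BBBBBBBBB
KGBBBBBYB
GGBBBBBYB
GGBBBBBYB
After op 5 paint(3,7,K):
BBBBBBBWW
BBBBBBBWW
BBBBBBBWW
BBGBBBBKW
BBBBBBBBB
KGBBBBBYB
GGBBBBBYB
GGBBBBBYB
After op 6 paint(6,5,K):
BBBBBBBWW
BBBBBBBWW
BBBBBBBWW
BBGBBBBKW
BBBBBBBBB
KGBBBBBYB
GGBBBKBYB
GGBBBBBYB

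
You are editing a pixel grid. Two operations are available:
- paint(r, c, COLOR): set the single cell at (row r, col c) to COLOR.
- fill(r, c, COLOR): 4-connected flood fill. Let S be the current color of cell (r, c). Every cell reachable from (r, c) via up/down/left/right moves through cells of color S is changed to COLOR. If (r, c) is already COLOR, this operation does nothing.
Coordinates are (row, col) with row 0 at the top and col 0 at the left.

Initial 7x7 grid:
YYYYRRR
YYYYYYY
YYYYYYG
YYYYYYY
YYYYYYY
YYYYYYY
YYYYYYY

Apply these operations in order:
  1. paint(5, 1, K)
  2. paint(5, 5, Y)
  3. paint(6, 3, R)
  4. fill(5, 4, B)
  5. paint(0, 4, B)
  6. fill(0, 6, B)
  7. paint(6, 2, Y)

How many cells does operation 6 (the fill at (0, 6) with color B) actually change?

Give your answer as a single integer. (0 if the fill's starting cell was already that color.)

Answer: 2

Derivation:
After op 1 paint(5,1,K):
YYYYRRR
YYYYYYY
YYYYYYG
YYYYYYY
YYYYYYY
YKYYYYY
YYYYYYY
After op 2 paint(5,5,Y):
YYYYRRR
YYYYYYY
YYYYYYG
YYYYYYY
YYYYYYY
YKYYYYY
YYYYYYY
After op 3 paint(6,3,R):
YYYYRRR
YYYYYYY
YYYYYYG
YYYYYYY
YYYYYYY
YKYYYYY
YYYRYYY
After op 4 fill(5,4,B) [43 cells changed]:
BBBBRRR
BBBBBBB
BBBBBBG
BBBBBBB
BBBBBBB
BKBBBBB
BBBRBBB
After op 5 paint(0,4,B):
BBBBBRR
BBBBBBB
BBBBBBG
BBBBBBB
BBBBBBB
BKBBBBB
BBBRBBB
After op 6 fill(0,6,B) [2 cells changed]:
BBBBBBB
BBBBBBB
BBBBBBG
BBBBBBB
BBBBBBB
BKBBBBB
BBBRBBB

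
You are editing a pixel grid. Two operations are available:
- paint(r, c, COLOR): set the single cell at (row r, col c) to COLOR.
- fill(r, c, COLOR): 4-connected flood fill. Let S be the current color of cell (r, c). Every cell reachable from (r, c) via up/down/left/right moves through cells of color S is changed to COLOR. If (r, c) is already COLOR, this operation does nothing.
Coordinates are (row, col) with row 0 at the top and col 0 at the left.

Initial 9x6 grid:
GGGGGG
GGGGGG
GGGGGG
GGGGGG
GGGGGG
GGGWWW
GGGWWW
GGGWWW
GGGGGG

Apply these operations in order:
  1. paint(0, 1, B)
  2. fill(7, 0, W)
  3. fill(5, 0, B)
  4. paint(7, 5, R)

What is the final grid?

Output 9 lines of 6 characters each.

After op 1 paint(0,1,B):
GBGGGG
GGGGGG
GGGGGG
GGGGGG
GGGGGG
GGGWWW
GGGWWW
GGGWWW
GGGGGG
After op 2 fill(7,0,W) [44 cells changed]:
WBWWWW
WWWWWW
WWWWWW
WWWWWW
WWWWWW
WWWWWW
WWWWWW
WWWWWW
WWWWWW
After op 3 fill(5,0,B) [53 cells changed]:
BBBBBB
BBBBBB
BBBBBB
BBBBBB
BBBBBB
BBBBBB
BBBBBB
BBBBBB
BBBBBB
After op 4 paint(7,5,R):
BBBBBB
BBBBBB
BBBBBB
BBBBBB
BBBBBB
BBBBBB
BBBBBB
BBBBBR
BBBBBB

Answer: BBBBBB
BBBBBB
BBBBBB
BBBBBB
BBBBBB
BBBBBB
BBBBBB
BBBBBR
BBBBBB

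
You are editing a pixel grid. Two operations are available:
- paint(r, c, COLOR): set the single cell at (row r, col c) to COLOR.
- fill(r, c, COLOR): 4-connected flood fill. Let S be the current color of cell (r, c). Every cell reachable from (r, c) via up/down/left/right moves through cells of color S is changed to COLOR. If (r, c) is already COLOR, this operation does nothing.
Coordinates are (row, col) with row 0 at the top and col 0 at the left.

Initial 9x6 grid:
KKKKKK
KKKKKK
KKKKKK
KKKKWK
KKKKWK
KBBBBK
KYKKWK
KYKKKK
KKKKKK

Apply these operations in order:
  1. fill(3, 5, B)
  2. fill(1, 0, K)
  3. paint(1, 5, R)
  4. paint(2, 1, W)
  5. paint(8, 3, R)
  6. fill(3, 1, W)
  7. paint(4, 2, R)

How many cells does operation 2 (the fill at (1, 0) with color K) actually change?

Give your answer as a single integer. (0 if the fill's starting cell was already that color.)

After op 1 fill(3,5,B) [45 cells changed]:
BBBBBB
BBBBBB
BBBBBB
BBBBWB
BBBBWB
BBBBBB
BYBBWB
BYBBBB
BBBBBB
After op 2 fill(1,0,K) [49 cells changed]:
KKKKKK
KKKKKK
KKKKKK
KKKKWK
KKKKWK
KKKKKK
KYKKWK
KYKKKK
KKKKKK

Answer: 49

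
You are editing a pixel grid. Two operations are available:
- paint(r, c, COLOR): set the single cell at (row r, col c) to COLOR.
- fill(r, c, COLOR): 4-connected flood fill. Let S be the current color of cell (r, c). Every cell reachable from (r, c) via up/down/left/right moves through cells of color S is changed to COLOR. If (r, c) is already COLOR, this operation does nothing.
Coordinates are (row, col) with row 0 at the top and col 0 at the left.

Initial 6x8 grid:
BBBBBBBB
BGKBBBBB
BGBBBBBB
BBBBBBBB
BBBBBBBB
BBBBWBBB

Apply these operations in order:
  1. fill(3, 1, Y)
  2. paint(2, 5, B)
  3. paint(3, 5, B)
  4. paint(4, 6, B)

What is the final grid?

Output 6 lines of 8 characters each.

Answer: YYYYYYYY
YGKYYYYY
YGYYYBYY
YYYYYBYY
YYYYYYBY
YYYYWYYY

Derivation:
After op 1 fill(3,1,Y) [44 cells changed]:
YYYYYYYY
YGKYYYYY
YGYYYYYY
YYYYYYYY
YYYYYYYY
YYYYWYYY
After op 2 paint(2,5,B):
YYYYYYYY
YGKYYYYY
YGYYYBYY
YYYYYYYY
YYYYYYYY
YYYYWYYY
After op 3 paint(3,5,B):
YYYYYYYY
YGKYYYYY
YGYYYBYY
YYYYYBYY
YYYYYYYY
YYYYWYYY
After op 4 paint(4,6,B):
YYYYYYYY
YGKYYYYY
YGYYYBYY
YYYYYBYY
YYYYYYBY
YYYYWYYY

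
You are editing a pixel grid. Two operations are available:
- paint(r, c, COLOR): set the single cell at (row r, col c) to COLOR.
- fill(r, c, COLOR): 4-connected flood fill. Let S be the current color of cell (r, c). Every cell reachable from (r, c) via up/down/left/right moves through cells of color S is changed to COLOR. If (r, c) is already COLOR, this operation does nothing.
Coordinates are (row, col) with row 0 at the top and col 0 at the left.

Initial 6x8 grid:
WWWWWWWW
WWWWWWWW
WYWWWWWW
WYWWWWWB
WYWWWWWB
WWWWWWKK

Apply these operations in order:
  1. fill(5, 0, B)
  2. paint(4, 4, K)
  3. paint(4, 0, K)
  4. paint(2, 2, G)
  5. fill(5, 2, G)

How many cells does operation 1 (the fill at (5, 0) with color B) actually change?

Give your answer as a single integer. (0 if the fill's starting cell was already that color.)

Answer: 41

Derivation:
After op 1 fill(5,0,B) [41 cells changed]:
BBBBBBBB
BBBBBBBB
BYBBBBBB
BYBBBBBB
BYBBBBBB
BBBBBBKK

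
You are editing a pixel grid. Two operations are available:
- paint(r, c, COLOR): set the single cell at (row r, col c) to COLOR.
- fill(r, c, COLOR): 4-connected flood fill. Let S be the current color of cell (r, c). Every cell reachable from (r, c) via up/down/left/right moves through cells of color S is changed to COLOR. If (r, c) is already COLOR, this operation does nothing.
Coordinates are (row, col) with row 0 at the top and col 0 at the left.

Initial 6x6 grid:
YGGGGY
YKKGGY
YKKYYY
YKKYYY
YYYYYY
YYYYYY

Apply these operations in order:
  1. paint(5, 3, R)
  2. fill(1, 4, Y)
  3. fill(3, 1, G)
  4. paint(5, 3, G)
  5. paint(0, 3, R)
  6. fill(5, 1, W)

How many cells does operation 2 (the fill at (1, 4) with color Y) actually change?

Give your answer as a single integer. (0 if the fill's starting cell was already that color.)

After op 1 paint(5,3,R):
YGGGGY
YKKGGY
YKKYYY
YKKYYY
YYYYYY
YYYRYY
After op 2 fill(1,4,Y) [6 cells changed]:
YYYYYY
YKKYYY
YKKYYY
YKKYYY
YYYYYY
YYYRYY

Answer: 6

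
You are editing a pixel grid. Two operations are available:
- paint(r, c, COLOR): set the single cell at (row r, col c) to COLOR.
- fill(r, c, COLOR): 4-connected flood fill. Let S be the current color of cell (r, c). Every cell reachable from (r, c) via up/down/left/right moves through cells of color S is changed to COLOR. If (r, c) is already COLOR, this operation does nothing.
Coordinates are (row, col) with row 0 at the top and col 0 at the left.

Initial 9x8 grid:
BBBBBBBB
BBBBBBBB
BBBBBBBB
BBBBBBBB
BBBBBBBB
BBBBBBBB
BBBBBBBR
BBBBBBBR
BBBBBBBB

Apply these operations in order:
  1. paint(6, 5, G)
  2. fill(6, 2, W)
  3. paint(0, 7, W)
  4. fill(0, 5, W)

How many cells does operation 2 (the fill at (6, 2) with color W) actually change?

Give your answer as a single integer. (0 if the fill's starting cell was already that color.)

After op 1 paint(6,5,G):
BBBBBBBB
BBBBBBBB
BBBBBBBB
BBBBBBBB
BBBBBBBB
BBBBBBBB
BBBBBGBR
BBBBBBBR
BBBBBBBB
After op 2 fill(6,2,W) [69 cells changed]:
WWWWWWWW
WWWWWWWW
WWWWWWWW
WWWWWWWW
WWWWWWWW
WWWWWWWW
WWWWWGWR
WWWWWWWR
WWWWWWWW

Answer: 69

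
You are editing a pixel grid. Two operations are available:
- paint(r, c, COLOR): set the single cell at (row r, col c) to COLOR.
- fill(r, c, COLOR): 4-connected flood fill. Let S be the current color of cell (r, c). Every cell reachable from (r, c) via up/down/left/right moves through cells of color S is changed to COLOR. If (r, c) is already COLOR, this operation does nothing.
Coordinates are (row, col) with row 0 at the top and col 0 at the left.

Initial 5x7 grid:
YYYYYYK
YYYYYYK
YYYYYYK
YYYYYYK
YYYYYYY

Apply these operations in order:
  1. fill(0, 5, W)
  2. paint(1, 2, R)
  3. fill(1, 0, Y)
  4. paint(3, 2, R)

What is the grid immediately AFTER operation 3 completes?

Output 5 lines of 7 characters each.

Answer: YYYYYYK
YYRYYYK
YYYYYYK
YYYYYYK
YYYYYYY

Derivation:
After op 1 fill(0,5,W) [31 cells changed]:
WWWWWWK
WWWWWWK
WWWWWWK
WWWWWWK
WWWWWWW
After op 2 paint(1,2,R):
WWWWWWK
WWRWWWK
WWWWWWK
WWWWWWK
WWWWWWW
After op 3 fill(1,0,Y) [30 cells changed]:
YYYYYYK
YYRYYYK
YYYYYYK
YYYYYYK
YYYYYYY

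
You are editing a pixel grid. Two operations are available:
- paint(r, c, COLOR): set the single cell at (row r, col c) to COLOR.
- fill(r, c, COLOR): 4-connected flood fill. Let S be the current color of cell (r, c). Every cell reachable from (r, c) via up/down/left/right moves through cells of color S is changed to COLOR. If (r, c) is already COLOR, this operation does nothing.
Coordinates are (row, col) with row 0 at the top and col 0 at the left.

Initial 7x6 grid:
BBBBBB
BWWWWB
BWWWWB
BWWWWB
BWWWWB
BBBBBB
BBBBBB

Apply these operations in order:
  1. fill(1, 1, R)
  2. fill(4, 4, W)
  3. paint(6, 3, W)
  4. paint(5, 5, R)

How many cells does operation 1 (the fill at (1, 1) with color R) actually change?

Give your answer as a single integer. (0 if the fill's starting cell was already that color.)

After op 1 fill(1,1,R) [16 cells changed]:
BBBBBB
BRRRRB
BRRRRB
BRRRRB
BRRRRB
BBBBBB
BBBBBB

Answer: 16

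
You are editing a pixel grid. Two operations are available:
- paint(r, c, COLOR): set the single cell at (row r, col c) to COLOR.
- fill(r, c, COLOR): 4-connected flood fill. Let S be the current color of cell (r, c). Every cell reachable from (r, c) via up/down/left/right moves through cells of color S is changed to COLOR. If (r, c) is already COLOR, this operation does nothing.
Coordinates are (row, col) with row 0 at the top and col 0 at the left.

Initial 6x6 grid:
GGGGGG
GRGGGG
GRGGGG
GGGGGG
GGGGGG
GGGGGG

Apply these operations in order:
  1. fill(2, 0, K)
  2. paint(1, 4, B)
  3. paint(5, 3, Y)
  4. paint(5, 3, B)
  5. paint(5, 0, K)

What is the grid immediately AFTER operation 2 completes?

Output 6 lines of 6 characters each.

After op 1 fill(2,0,K) [34 cells changed]:
KKKKKK
KRKKKK
KRKKKK
KKKKKK
KKKKKK
KKKKKK
After op 2 paint(1,4,B):
KKKKKK
KRKKBK
KRKKKK
KKKKKK
KKKKKK
KKKKKK

Answer: KKKKKK
KRKKBK
KRKKKK
KKKKKK
KKKKKK
KKKKKK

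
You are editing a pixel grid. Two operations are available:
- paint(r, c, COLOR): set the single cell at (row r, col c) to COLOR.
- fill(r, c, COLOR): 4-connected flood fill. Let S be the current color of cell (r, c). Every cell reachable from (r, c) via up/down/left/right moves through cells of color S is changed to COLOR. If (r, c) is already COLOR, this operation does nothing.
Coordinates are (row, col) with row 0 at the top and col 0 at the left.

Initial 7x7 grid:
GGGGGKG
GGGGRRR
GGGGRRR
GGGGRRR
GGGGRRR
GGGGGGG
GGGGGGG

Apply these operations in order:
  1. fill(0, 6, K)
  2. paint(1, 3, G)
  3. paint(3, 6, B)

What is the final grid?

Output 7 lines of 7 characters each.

Answer: GGGGGKK
GGGGRRR
GGGGRRR
GGGGRRB
GGGGRRR
GGGGGGG
GGGGGGG

Derivation:
After op 1 fill(0,6,K) [1 cells changed]:
GGGGGKK
GGGGRRR
GGGGRRR
GGGGRRR
GGGGRRR
GGGGGGG
GGGGGGG
After op 2 paint(1,3,G):
GGGGGKK
GGGGRRR
GGGGRRR
GGGGRRR
GGGGRRR
GGGGGGG
GGGGGGG
After op 3 paint(3,6,B):
GGGGGKK
GGGGRRR
GGGGRRR
GGGGRRB
GGGGRRR
GGGGGGG
GGGGGGG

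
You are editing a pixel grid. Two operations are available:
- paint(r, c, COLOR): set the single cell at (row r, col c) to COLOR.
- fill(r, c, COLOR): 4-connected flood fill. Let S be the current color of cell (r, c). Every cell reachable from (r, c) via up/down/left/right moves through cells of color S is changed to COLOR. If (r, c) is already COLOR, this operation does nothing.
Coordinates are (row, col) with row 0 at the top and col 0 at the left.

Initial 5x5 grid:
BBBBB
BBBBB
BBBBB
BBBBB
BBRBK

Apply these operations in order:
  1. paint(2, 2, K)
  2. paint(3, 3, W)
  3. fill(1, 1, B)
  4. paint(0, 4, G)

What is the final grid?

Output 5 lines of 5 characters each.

After op 1 paint(2,2,K):
BBBBB
BBBBB
BBKBB
BBBBB
BBRBK
After op 2 paint(3,3,W):
BBBBB
BBBBB
BBKBB
BBBWB
BBRBK
After op 3 fill(1,1,B) [0 cells changed]:
BBBBB
BBBBB
BBKBB
BBBWB
BBRBK
After op 4 paint(0,4,G):
BBBBG
BBBBB
BBKBB
BBBWB
BBRBK

Answer: BBBBG
BBBBB
BBKBB
BBBWB
BBRBK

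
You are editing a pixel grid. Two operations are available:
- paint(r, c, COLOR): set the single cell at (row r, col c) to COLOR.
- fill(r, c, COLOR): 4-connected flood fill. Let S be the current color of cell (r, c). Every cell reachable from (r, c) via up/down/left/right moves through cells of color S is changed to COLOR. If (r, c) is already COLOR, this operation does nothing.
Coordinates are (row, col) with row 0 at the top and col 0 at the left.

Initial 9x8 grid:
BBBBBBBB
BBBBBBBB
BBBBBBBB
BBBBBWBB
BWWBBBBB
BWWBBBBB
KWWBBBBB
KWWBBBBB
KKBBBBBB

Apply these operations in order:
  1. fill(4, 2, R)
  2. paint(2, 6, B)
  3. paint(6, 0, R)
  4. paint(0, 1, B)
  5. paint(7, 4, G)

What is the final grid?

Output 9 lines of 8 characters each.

Answer: BBBBBBBB
BBBBBBBB
BBBBBBBB
BBBBBWBB
BRRBBBBB
BRRBBBBB
RRRBBBBB
KRRBGBBB
KKBBBBBB

Derivation:
After op 1 fill(4,2,R) [8 cells changed]:
BBBBBBBB
BBBBBBBB
BBBBBBBB
BBBBBWBB
BRRBBBBB
BRRBBBBB
KRRBBBBB
KRRBBBBB
KKBBBBBB
After op 2 paint(2,6,B):
BBBBBBBB
BBBBBBBB
BBBBBBBB
BBBBBWBB
BRRBBBBB
BRRBBBBB
KRRBBBBB
KRRBBBBB
KKBBBBBB
After op 3 paint(6,0,R):
BBBBBBBB
BBBBBBBB
BBBBBBBB
BBBBBWBB
BRRBBBBB
BRRBBBBB
RRRBBBBB
KRRBBBBB
KKBBBBBB
After op 4 paint(0,1,B):
BBBBBBBB
BBBBBBBB
BBBBBBBB
BBBBBWBB
BRRBBBBB
BRRBBBBB
RRRBBBBB
KRRBBBBB
KKBBBBBB
After op 5 paint(7,4,G):
BBBBBBBB
BBBBBBBB
BBBBBBBB
BBBBBWBB
BRRBBBBB
BRRBBBBB
RRRBBBBB
KRRBGBBB
KKBBBBBB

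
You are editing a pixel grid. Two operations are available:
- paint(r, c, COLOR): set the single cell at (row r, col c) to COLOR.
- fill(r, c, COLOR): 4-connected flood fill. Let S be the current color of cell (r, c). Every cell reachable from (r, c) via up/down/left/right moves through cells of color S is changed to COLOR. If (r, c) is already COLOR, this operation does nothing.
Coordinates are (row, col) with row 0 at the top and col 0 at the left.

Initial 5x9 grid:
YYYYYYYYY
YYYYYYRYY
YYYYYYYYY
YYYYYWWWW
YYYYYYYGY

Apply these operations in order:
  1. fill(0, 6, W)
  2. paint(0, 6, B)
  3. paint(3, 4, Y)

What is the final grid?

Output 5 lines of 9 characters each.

Answer: WWWWWWBWW
WWWWWWRWW
WWWWWWWWW
WWWWYWWWW
WWWWWWWGY

Derivation:
After op 1 fill(0,6,W) [38 cells changed]:
WWWWWWWWW
WWWWWWRWW
WWWWWWWWW
WWWWWWWWW
WWWWWWWGY
After op 2 paint(0,6,B):
WWWWWWBWW
WWWWWWRWW
WWWWWWWWW
WWWWWWWWW
WWWWWWWGY
After op 3 paint(3,4,Y):
WWWWWWBWW
WWWWWWRWW
WWWWWWWWW
WWWWYWWWW
WWWWWWWGY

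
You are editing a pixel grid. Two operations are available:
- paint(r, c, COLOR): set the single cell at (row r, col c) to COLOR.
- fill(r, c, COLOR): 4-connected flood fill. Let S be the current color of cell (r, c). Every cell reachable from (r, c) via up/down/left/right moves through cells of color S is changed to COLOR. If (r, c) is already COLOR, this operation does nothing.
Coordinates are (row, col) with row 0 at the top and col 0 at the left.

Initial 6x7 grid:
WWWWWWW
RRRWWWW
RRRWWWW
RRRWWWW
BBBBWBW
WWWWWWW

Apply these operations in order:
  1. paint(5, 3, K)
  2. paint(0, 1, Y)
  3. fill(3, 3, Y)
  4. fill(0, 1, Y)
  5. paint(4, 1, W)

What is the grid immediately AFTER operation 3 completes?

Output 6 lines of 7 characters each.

After op 1 paint(5,3,K):
WWWWWWW
RRRWWWW
RRRWWWW
RRRWWWW
BBBBWBW
WWWKWWW
After op 2 paint(0,1,Y):
WYWWWWW
RRRWWWW
RRRWWWW
RRRWWWW
BBBBWBW
WWWKWWW
After op 3 fill(3,3,Y) [22 cells changed]:
WYYYYYY
RRRYYYY
RRRYYYY
RRRYYYY
BBBBYBY
WWWKYYY

Answer: WYYYYYY
RRRYYYY
RRRYYYY
RRRYYYY
BBBBYBY
WWWKYYY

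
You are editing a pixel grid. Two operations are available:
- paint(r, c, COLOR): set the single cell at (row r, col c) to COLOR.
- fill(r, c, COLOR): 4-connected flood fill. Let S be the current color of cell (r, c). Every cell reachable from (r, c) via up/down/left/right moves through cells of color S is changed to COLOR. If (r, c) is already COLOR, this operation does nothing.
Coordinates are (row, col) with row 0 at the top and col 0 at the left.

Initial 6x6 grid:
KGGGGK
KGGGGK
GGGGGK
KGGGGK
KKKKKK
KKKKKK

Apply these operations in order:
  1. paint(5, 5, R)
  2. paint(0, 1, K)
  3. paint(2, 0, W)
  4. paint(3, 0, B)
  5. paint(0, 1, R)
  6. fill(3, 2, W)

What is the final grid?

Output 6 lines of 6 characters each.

Answer: KRWWWK
KWWWWK
WWWWWK
BWWWWK
KKKKKK
KKKKKR

Derivation:
After op 1 paint(5,5,R):
KGGGGK
KGGGGK
GGGGGK
KGGGGK
KKKKKK
KKKKKR
After op 2 paint(0,1,K):
KKGGGK
KGGGGK
GGGGGK
KGGGGK
KKKKKK
KKKKKR
After op 3 paint(2,0,W):
KKGGGK
KGGGGK
WGGGGK
KGGGGK
KKKKKK
KKKKKR
After op 4 paint(3,0,B):
KKGGGK
KGGGGK
WGGGGK
BGGGGK
KKKKKK
KKKKKR
After op 5 paint(0,1,R):
KRGGGK
KGGGGK
WGGGGK
BGGGGK
KKKKKK
KKKKKR
After op 6 fill(3,2,W) [15 cells changed]:
KRWWWK
KWWWWK
WWWWWK
BWWWWK
KKKKKK
KKKKKR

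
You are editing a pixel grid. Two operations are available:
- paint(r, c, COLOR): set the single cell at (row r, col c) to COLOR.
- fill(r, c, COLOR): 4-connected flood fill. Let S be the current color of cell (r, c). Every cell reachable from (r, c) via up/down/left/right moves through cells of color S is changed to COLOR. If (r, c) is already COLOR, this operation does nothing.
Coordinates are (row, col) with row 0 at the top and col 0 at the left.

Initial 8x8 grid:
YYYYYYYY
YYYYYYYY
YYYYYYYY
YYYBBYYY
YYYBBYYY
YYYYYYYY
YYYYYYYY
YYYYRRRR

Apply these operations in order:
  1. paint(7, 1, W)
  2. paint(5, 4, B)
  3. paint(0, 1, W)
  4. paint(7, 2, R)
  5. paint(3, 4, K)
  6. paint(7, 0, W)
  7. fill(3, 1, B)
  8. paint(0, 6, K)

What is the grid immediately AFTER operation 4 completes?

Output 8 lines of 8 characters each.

After op 1 paint(7,1,W):
YYYYYYYY
YYYYYYYY
YYYYYYYY
YYYBBYYY
YYYBBYYY
YYYYYYYY
YYYYYYYY
YWYYRRRR
After op 2 paint(5,4,B):
YYYYYYYY
YYYYYYYY
YYYYYYYY
YYYBBYYY
YYYBBYYY
YYYYBYYY
YYYYYYYY
YWYYRRRR
After op 3 paint(0,1,W):
YWYYYYYY
YYYYYYYY
YYYYYYYY
YYYBBYYY
YYYBBYYY
YYYYBYYY
YYYYYYYY
YWYYRRRR
After op 4 paint(7,2,R):
YWYYYYYY
YYYYYYYY
YYYYYYYY
YYYBBYYY
YYYBBYYY
YYYYBYYY
YYYYYYYY
YWRYRRRR

Answer: YWYYYYYY
YYYYYYYY
YYYYYYYY
YYYBBYYY
YYYBBYYY
YYYYBYYY
YYYYYYYY
YWRYRRRR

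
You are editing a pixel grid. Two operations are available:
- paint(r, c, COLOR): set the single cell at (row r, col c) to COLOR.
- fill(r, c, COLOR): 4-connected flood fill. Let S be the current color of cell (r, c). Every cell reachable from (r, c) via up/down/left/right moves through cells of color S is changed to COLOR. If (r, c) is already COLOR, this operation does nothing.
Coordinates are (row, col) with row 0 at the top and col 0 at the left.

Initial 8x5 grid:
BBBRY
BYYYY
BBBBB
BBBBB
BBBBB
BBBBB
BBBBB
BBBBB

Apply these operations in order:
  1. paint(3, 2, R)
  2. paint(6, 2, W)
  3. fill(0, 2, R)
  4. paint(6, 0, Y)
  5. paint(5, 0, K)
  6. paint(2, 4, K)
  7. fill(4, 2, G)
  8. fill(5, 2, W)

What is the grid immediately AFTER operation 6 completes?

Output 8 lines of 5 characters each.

After op 1 paint(3,2,R):
BBBRY
BYYYY
BBBBB
BBRBB
BBBBB
BBBBB
BBBBB
BBBBB
After op 2 paint(6,2,W):
BBBRY
BYYYY
BBBBB
BBRBB
BBBBB
BBBBB
BBWBB
BBBBB
After op 3 fill(0,2,R) [32 cells changed]:
RRRRY
RYYYY
RRRRR
RRRRR
RRRRR
RRRRR
RRWRR
RRRRR
After op 4 paint(6,0,Y):
RRRRY
RYYYY
RRRRR
RRRRR
RRRRR
RRRRR
YRWRR
RRRRR
After op 5 paint(5,0,K):
RRRRY
RYYYY
RRRRR
RRRRR
RRRRR
KRRRR
YRWRR
RRRRR
After op 6 paint(2,4,K):
RRRRY
RYYYY
RRRRK
RRRRR
RRRRR
KRRRR
YRWRR
RRRRR

Answer: RRRRY
RYYYY
RRRRK
RRRRR
RRRRR
KRRRR
YRWRR
RRRRR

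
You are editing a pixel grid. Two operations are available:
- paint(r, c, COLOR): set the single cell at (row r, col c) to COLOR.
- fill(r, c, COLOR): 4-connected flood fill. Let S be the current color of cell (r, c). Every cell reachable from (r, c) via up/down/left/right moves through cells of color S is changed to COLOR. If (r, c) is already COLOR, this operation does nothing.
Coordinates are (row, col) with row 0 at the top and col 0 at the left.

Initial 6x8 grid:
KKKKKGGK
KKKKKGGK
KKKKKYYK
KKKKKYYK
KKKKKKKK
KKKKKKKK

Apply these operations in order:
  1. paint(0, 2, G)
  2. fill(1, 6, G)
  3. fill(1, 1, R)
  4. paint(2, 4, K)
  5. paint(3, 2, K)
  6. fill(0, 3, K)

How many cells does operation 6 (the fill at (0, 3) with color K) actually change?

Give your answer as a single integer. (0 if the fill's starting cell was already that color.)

After op 1 paint(0,2,G):
KKGKKGGK
KKKKKGGK
KKKKKYYK
KKKKKYYK
KKKKKKKK
KKKKKKKK
After op 2 fill(1,6,G) [0 cells changed]:
KKGKKGGK
KKKKKGGK
KKKKKYYK
KKKKKYYK
KKKKKKKK
KKKKKKKK
After op 3 fill(1,1,R) [39 cells changed]:
RRGRRGGR
RRRRRGGR
RRRRRYYR
RRRRRYYR
RRRRRRRR
RRRRRRRR
After op 4 paint(2,4,K):
RRGRRGGR
RRRRRGGR
RRRRKYYR
RRRRRYYR
RRRRRRRR
RRRRRRRR
After op 5 paint(3,2,K):
RRGRRGGR
RRRRRGGR
RRRRKYYR
RRKRRYYR
RRRRRRRR
RRRRRRRR
After op 6 fill(0,3,K) [37 cells changed]:
KKGKKGGK
KKKKKGGK
KKKKKYYK
KKKKKYYK
KKKKKKKK
KKKKKKKK

Answer: 37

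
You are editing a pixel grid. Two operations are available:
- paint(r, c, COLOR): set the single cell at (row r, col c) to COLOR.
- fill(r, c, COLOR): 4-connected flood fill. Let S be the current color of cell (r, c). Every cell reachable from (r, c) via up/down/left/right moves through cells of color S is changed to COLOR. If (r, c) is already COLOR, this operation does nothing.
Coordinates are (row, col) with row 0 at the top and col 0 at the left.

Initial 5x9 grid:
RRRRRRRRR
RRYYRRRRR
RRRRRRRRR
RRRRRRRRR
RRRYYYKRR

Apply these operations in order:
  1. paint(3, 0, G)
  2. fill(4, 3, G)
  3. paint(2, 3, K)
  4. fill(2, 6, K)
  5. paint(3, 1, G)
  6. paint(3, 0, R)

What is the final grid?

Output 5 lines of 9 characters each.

After op 1 paint(3,0,G):
RRRRRRRRR
RRYYRRRRR
RRRRRRRRR
GRRRRRRRR
RRRYYYKRR
After op 2 fill(4,3,G) [3 cells changed]:
RRRRRRRRR
RRYYRRRRR
RRRRRRRRR
GRRRRRRRR
RRRGGGKRR
After op 3 paint(2,3,K):
RRRRRRRRR
RRYYRRRRR
RRRKRRRRR
GRRRRRRRR
RRRGGGKRR
After op 4 fill(2,6,K) [37 cells changed]:
KKKKKKKKK
KKYYKKKKK
KKKKKKKKK
GKKKKKKKK
KKKGGGKKK
After op 5 paint(3,1,G):
KKKKKKKKK
KKYYKKKKK
KKKKKKKKK
GGKKKKKKK
KKKGGGKKK
After op 6 paint(3,0,R):
KKKKKKKKK
KKYYKKKKK
KKKKKKKKK
RGKKKKKKK
KKKGGGKKK

Answer: KKKKKKKKK
KKYYKKKKK
KKKKKKKKK
RGKKKKKKK
KKKGGGKKK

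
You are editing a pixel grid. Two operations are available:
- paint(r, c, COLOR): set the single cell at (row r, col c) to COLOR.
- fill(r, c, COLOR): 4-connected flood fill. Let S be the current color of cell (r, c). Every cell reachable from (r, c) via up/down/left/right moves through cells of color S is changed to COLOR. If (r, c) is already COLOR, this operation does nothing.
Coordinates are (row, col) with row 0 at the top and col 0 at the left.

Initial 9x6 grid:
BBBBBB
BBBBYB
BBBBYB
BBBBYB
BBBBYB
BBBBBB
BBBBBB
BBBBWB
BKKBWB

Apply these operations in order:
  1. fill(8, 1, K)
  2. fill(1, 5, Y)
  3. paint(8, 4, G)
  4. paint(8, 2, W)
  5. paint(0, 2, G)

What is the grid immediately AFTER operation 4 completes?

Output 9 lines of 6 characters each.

After op 1 fill(8,1,K) [0 cells changed]:
BBBBBB
BBBBYB
BBBBYB
BBBBYB
BBBBYB
BBBBBB
BBBBBB
BBBBWB
BKKBWB
After op 2 fill(1,5,Y) [46 cells changed]:
YYYYYY
YYYYYY
YYYYYY
YYYYYY
YYYYYY
YYYYYY
YYYYYY
YYYYWY
YKKYWY
After op 3 paint(8,4,G):
YYYYYY
YYYYYY
YYYYYY
YYYYYY
YYYYYY
YYYYYY
YYYYYY
YYYYWY
YKKYGY
After op 4 paint(8,2,W):
YYYYYY
YYYYYY
YYYYYY
YYYYYY
YYYYYY
YYYYYY
YYYYYY
YYYYWY
YKWYGY

Answer: YYYYYY
YYYYYY
YYYYYY
YYYYYY
YYYYYY
YYYYYY
YYYYYY
YYYYWY
YKWYGY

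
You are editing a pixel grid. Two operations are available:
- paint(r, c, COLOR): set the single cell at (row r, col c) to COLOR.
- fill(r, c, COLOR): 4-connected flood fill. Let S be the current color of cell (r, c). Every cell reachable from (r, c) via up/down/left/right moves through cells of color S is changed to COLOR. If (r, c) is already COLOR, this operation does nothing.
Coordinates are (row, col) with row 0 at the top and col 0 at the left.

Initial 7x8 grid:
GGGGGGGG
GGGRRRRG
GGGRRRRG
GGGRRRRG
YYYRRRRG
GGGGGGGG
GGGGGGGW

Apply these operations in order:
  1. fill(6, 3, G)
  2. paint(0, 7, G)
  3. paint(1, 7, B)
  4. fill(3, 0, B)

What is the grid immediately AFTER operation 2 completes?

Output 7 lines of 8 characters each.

After op 1 fill(6,3,G) [0 cells changed]:
GGGGGGGG
GGGRRRRG
GGGRRRRG
GGGRRRRG
YYYRRRRG
GGGGGGGG
GGGGGGGW
After op 2 paint(0,7,G):
GGGGGGGG
GGGRRRRG
GGGRRRRG
GGGRRRRG
YYYRRRRG
GGGGGGGG
GGGGGGGW

Answer: GGGGGGGG
GGGRRRRG
GGGRRRRG
GGGRRRRG
YYYRRRRG
GGGGGGGG
GGGGGGGW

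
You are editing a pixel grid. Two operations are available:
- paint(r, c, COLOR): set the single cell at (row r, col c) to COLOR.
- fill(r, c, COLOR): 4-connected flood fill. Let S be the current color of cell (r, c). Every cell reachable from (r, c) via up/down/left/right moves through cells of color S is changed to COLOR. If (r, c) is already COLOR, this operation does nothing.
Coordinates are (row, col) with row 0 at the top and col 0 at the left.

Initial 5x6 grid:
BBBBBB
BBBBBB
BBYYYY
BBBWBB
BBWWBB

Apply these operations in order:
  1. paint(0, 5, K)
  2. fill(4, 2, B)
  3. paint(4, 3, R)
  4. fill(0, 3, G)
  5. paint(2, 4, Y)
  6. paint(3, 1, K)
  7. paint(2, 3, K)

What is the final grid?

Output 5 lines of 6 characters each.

After op 1 paint(0,5,K):
BBBBBK
BBBBBB
BBYYYY
BBBWBB
BBWWBB
After op 2 fill(4,2,B) [3 cells changed]:
BBBBBK
BBBBBB
BBYYYY
BBBBBB
BBBBBB
After op 3 paint(4,3,R):
BBBBBK
BBBBBB
BBYYYY
BBBBBB
BBBRBB
After op 4 fill(0,3,G) [24 cells changed]:
GGGGGK
GGGGGG
GGYYYY
GGGGGG
GGGRGG
After op 5 paint(2,4,Y):
GGGGGK
GGGGGG
GGYYYY
GGGGGG
GGGRGG
After op 6 paint(3,1,K):
GGGGGK
GGGGGG
GGYYYY
GKGGGG
GGGRGG
After op 7 paint(2,3,K):
GGGGGK
GGGGGG
GGYKYY
GKGGGG
GGGRGG

Answer: GGGGGK
GGGGGG
GGYKYY
GKGGGG
GGGRGG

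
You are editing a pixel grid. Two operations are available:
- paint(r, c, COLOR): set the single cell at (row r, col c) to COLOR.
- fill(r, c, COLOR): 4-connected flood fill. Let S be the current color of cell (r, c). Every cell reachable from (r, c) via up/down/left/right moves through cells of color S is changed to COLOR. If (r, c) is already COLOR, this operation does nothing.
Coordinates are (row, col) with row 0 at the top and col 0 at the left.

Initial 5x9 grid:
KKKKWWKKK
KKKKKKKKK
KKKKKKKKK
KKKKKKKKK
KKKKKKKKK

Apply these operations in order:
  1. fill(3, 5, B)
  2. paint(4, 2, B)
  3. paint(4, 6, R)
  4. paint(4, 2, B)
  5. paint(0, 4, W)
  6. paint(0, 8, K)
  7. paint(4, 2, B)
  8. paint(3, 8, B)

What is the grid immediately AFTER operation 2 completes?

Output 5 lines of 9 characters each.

Answer: BBBBWWBBB
BBBBBBBBB
BBBBBBBBB
BBBBBBBBB
BBBBBBBBB

Derivation:
After op 1 fill(3,5,B) [43 cells changed]:
BBBBWWBBB
BBBBBBBBB
BBBBBBBBB
BBBBBBBBB
BBBBBBBBB
After op 2 paint(4,2,B):
BBBBWWBBB
BBBBBBBBB
BBBBBBBBB
BBBBBBBBB
BBBBBBBBB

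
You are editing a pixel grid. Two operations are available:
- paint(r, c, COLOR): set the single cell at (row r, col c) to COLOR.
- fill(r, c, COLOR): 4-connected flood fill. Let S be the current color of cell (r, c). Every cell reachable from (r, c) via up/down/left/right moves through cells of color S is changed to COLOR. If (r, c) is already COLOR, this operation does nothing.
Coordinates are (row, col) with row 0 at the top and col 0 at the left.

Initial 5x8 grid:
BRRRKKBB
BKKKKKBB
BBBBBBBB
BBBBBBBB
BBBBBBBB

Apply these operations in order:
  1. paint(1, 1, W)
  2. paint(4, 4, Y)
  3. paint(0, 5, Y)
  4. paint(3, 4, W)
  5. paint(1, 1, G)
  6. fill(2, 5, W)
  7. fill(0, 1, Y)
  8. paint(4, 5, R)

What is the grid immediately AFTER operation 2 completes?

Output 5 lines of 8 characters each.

Answer: BRRRKKBB
BWKKKKBB
BBBBBBBB
BBBBBBBB
BBBBYBBB

Derivation:
After op 1 paint(1,1,W):
BRRRKKBB
BWKKKKBB
BBBBBBBB
BBBBBBBB
BBBBBBBB
After op 2 paint(4,4,Y):
BRRRKKBB
BWKKKKBB
BBBBBBBB
BBBBBBBB
BBBBYBBB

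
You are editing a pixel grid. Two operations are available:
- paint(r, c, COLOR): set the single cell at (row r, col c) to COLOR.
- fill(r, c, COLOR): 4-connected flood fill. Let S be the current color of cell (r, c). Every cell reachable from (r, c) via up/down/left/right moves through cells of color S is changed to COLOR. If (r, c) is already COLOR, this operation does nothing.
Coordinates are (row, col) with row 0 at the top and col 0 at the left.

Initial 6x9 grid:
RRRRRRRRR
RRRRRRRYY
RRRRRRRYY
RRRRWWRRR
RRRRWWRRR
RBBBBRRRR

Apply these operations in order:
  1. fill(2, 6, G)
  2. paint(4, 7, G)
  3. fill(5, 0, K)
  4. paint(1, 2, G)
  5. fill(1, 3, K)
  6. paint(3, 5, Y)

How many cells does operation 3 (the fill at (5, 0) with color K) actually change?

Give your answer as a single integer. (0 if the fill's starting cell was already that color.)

Answer: 42

Derivation:
After op 1 fill(2,6,G) [42 cells changed]:
GGGGGGGGG
GGGGGGGYY
GGGGGGGYY
GGGGWWGGG
GGGGWWGGG
GBBBBGGGG
After op 2 paint(4,7,G):
GGGGGGGGG
GGGGGGGYY
GGGGGGGYY
GGGGWWGGG
GGGGWWGGG
GBBBBGGGG
After op 3 fill(5,0,K) [42 cells changed]:
KKKKKKKKK
KKKKKKKYY
KKKKKKKYY
KKKKWWKKK
KKKKWWKKK
KBBBBKKKK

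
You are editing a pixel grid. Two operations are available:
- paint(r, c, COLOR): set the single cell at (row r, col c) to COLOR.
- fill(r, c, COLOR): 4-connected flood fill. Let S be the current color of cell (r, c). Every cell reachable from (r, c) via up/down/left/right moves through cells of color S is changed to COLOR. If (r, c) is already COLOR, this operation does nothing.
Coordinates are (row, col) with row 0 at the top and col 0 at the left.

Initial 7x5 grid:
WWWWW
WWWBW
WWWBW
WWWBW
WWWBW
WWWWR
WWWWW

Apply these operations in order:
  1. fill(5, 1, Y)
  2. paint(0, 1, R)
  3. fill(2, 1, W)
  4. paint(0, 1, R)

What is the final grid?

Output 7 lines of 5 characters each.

Answer: WRWWW
WWWBW
WWWBW
WWWBW
WWWBW
WWWWR
WWWWW

Derivation:
After op 1 fill(5,1,Y) [30 cells changed]:
YYYYY
YYYBY
YYYBY
YYYBY
YYYBY
YYYYR
YYYYY
After op 2 paint(0,1,R):
YRYYY
YYYBY
YYYBY
YYYBY
YYYBY
YYYYR
YYYYY
After op 3 fill(2,1,W) [29 cells changed]:
WRWWW
WWWBW
WWWBW
WWWBW
WWWBW
WWWWR
WWWWW
After op 4 paint(0,1,R):
WRWWW
WWWBW
WWWBW
WWWBW
WWWBW
WWWWR
WWWWW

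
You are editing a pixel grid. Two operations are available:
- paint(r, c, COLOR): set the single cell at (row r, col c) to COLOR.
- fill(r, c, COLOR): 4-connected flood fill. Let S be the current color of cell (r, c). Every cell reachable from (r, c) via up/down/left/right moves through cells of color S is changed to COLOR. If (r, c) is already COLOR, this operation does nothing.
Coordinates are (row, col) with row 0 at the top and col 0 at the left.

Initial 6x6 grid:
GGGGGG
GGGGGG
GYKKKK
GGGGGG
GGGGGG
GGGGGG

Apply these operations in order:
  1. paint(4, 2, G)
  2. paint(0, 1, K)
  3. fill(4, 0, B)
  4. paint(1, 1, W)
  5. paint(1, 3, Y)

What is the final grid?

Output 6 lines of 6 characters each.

After op 1 paint(4,2,G):
GGGGGG
GGGGGG
GYKKKK
GGGGGG
GGGGGG
GGGGGG
After op 2 paint(0,1,K):
GKGGGG
GGGGGG
GYKKKK
GGGGGG
GGGGGG
GGGGGG
After op 3 fill(4,0,B) [30 cells changed]:
BKBBBB
BBBBBB
BYKKKK
BBBBBB
BBBBBB
BBBBBB
After op 4 paint(1,1,W):
BKBBBB
BWBBBB
BYKKKK
BBBBBB
BBBBBB
BBBBBB
After op 5 paint(1,3,Y):
BKBBBB
BWBYBB
BYKKKK
BBBBBB
BBBBBB
BBBBBB

Answer: BKBBBB
BWBYBB
BYKKKK
BBBBBB
BBBBBB
BBBBBB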